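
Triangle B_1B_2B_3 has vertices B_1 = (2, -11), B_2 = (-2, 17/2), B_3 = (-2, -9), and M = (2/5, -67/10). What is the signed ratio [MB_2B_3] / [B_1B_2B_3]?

[B_1B_2B_3] = ½·(2·(17/2−(-9)) + (-2)·(-9−(-11)) + (-2)·(-11−(17/2))) = ½·(35 − 4 + 39) = 35.
[MB_2B_3] = ½·((2/5)·(17/2−(-9)) + (-2)·(-9−(-67/10)) + (-2)·(-67/10−(17/2))) = ½·(7 + 23/5 + 152/5) = 21, so the ratio is 21/35 = 3/5.

3/5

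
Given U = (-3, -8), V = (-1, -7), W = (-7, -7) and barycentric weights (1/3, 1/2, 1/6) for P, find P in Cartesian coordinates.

P = (1/3)·U + (1/2)·V + (1/6)·W.
x-coordinate: (1/3)·(-3) + (1/2)·(-1) + (1/6)·(-7) = -8/3.
y-coordinate: (1/3)·(-8) + (1/2)·(-7) + (1/6)·(-7) = -22/3.

(-8/3, -22/3)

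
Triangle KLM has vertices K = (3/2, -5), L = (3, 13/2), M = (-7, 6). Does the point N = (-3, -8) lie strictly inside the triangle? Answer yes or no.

Barycentric coordinates of N: (568/457, -300/457, 189/457).
The three coordinates are positive, negative, positive; a point is interior exactly when all three are positive.

no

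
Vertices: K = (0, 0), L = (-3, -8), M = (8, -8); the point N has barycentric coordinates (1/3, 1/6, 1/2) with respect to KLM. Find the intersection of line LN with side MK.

(24/5, -24/5)

Line LN meets MK where the L-coordinate vanishes; zeroing N's L-weight and renormalizing leaves M, K-weights 1/2 : 1/3 → (3/5, 2/5).
So J = (3/5)·M + (2/5)·K = (24/5, -24/5).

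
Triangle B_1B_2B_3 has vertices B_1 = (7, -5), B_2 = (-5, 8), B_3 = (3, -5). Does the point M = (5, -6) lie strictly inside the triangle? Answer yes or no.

no

Barycentric coordinates of M: (9/26, -1/13, 19/26).
The three coordinates are positive, negative, positive; a point is interior exactly when all three are positive.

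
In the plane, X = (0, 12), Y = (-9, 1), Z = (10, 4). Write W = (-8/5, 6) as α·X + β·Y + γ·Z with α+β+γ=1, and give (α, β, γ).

Signed area of the reference triangle: [XYZ] = ½·(0·(1−4) + (-9)·(4−12) + 10·(12−1)) = ½·(0 + 72 + 110) = 91.
[WYZ] = ½·((-8/5)·(1−4) + (-9)·(4−6) + 10·(6−1)) = ½·(24/5 + 18 + 50) = 182/5, so the X-coordinate is (182/5)/91 = 2/5.
[XWZ] = ½·(0·(6−4) + (-8/5)·(4−12) + 10·(12−6)) = ½·(0 + 64/5 + 60) = 182/5, so the Y-coordinate is 2/5.
[XYW] = ½·(0·(1−6) + (-9)·(6−12) + (-8/5)·(12−1)) = ½·(0 + 54 − 88/5) = 91/5, so the Z-coordinate is 1/5.

(2/5, 2/5, 1/5)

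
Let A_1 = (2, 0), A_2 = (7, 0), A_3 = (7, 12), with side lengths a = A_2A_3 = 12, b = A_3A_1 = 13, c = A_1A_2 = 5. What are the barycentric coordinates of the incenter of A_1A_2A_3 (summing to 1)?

The incenter has barycentric coordinates proportional to the opposite side lengths: (12 : 13 : 5).
Normalizing by 12+13+5 = 30 gives (2/5, 13/30, 1/6).

(2/5, 13/30, 1/6)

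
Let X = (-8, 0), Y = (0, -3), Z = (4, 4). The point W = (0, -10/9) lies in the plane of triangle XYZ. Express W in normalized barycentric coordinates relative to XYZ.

Signed area of the reference triangle: [XYZ] = ½·((-8)·(-3−4) + 0·(4−0) + 4·(0−(-3))) = ½·(56 + 0 + 12) = 34.
[WYZ] = ½·(0·(-3−4) + 0·(4−(-10/9)) + 4·(-10/9−(-3))) = ½·(0 + 0 + 68/9) = 34/9, so the X-coordinate is (34/9)/34 = 1/9.
[XWZ] = ½·((-8)·(-10/9−4) + 0·(4−0) + 4·(0−(-10/9))) = ½·(368/9 + 0 + 40/9) = 68/3, so the Y-coordinate is 2/3.
[XYW] = ½·((-8)·(-3−(-10/9)) + 0·(-10/9−0) + 0·(0−(-3))) = ½·(136/9 + 0 + 0) = 68/9, so the Z-coordinate is 2/9.

(1/9, 2/3, 2/9)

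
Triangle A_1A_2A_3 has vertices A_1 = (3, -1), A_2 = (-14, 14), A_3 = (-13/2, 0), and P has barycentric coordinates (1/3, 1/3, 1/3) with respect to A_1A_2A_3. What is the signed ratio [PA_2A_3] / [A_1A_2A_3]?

1/3

The signed ratio [PA_2A_3]/[A_1A_2A_3] equals the barycentric coordinate of P at vertex A_1, which is 1/3.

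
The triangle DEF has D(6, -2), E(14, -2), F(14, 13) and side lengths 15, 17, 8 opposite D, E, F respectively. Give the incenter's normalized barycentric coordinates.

The incenter has barycentric coordinates proportional to the opposite side lengths: (15 : 17 : 8).
Normalizing by 15+17+8 = 40 gives (3/8, 17/40, 1/5).

(3/8, 17/40, 1/5)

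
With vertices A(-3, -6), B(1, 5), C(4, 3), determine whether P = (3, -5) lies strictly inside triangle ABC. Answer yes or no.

Barycentric coordinates of P: (26/41, -47/41, 62/41).
The three coordinates are positive, negative, positive; a point is interior exactly when all three are positive.

no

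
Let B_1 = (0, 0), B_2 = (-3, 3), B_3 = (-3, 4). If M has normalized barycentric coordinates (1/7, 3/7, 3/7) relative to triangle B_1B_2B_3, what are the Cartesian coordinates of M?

M = (1/7)·B_1 + (3/7)·B_2 + (3/7)·B_3.
x-coordinate: (1/7)·0 + (3/7)·(-3) + (3/7)·(-3) = -18/7.
y-coordinate: (1/7)·0 + (3/7)·3 + (3/7)·4 = 3.

(-18/7, 3)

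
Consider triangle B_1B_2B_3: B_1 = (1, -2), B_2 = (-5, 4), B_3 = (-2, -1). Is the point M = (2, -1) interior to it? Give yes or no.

no

Barycentric coordinates of M: (5/3, 1/3, -1).
The three coordinates are positive, positive, negative; a point is interior exactly when all three are positive.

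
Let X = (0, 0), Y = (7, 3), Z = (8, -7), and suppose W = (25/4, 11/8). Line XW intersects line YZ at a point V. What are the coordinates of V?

(50/7, 11/7)

Barycentric coordinates of W with respect to XYZ: (1/8, 3/4, 1/8).
On side YZ the X-coordinate is zero; dropping W's X-weight 1/8 and renormalizing the remaining 3/4 : 1/8 gives weights 6/7, 1/7 on Y, Z.
V = (6/7)·(7, 3) + (1/7)·(8, -7) = (50/7, 11/7).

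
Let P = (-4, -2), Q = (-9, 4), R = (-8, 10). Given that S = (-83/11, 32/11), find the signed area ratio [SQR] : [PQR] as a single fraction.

[PQR] = ½·((-4)·(4−10) + (-9)·(10−(-2)) + (-8)·(-2−4)) = ½·(24 − 108 + 48) = -18.
[SQR] = ½·((-83/11)·(4−10) + (-9)·(10−(32/11)) + (-8)·(32/11−4)) = ½·(498/11 − 702/11 + 96/11) = -54/11, so the ratio is (-54/11)/(-18) = 3/11.

3/11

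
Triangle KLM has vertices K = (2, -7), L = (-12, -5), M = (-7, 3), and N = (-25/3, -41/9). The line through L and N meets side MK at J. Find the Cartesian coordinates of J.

(-1, -11/3)

Barycentric coordinates of N with respect to KLM: (2/9, 2/3, 1/9).
On side MK the L-coordinate is zero; dropping N's L-weight 2/3 and renormalizing the remaining 1/9 : 2/9 gives weights 1/3, 2/3 on M, K.
J = (1/3)·(-7, 3) + (2/3)·(2, -7) = (-1, -11/3).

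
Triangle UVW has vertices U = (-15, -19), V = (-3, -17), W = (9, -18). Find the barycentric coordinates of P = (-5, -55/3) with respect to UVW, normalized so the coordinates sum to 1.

(1/2, 1/6, 1/3)

Signed area of the reference triangle: [UVW] = ½·((-15)·(-17−(-18)) + (-3)·(-18−(-19)) + 9·(-19−(-17))) = ½·(-15 − 3 − 18) = -18.
[PVW] = ½·((-5)·(-17−(-18)) + (-3)·(-18−(-55/3)) + 9·(-55/3−(-17))) = ½·(-5 − 1 − 12) = -9, so the U-coordinate is (-9)/(-18) = 1/2.
[UPW] = ½·((-15)·(-55/3−(-18)) + (-5)·(-18−(-19)) + 9·(-19−(-55/3))) = ½·(5 − 5 − 6) = -3, so the V-coordinate is 1/6.
[UVP] = ½·((-15)·(-17−(-55/3)) + (-3)·(-55/3−(-19)) + (-5)·(-19−(-17))) = ½·(-20 − 2 + 10) = -6, so the W-coordinate is 1/3.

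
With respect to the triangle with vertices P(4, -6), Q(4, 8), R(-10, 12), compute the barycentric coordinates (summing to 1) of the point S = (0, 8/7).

(4/7, 1/7, 2/7)

Signed area of the reference triangle: [PQR] = ½·(4·(8−12) + 4·(12−(-6)) + (-10)·(-6−8)) = ½·(-16 + 72 + 140) = 98.
[SQR] = ½·(0·(8−12) + 4·(12−(8/7)) + (-10)·(8/7−8)) = ½·(0 + 304/7 + 480/7) = 56, so the P-coordinate is 56/98 = 4/7.
[PSR] = ½·(4·(8/7−12) + 0·(12−(-6)) + (-10)·(-6−(8/7))) = ½·(-304/7 + 0 + 500/7) = 14, so the Q-coordinate is 1/7.
[PQS] = ½·(4·(8−(8/7)) + 4·(8/7−(-6)) + 0·(-6−8)) = ½·(192/7 + 200/7 + 0) = 28, so the R-coordinate is 2/7.
Check: 4/7 + 1/7 + 2/7 = 1.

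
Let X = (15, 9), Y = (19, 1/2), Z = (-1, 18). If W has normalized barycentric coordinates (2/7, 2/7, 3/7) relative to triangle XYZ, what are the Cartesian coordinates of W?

W = (2/7)·X + (2/7)·Y + (3/7)·Z.
x-coordinate: (2/7)·15 + (2/7)·19 + (3/7)·(-1) = 65/7.
y-coordinate: (2/7)·9 + (2/7)·(1/2) + (3/7)·18 = 73/7.

(65/7, 73/7)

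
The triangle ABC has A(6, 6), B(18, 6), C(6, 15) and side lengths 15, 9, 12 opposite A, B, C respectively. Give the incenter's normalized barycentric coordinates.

The incenter has barycentric coordinates proportional to the opposite side lengths: (15 : 9 : 12).
Normalizing by 15+9+12 = 36 gives (5/12, 1/4, 1/3).

(5/12, 1/4, 1/3)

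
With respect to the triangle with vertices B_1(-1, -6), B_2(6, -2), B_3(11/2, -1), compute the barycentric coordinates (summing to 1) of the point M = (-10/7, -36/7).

Signed area of the reference triangle: [B_1B_2B_3] = ½·((-1)·(-2−(-1)) + 6·(-1−(-6)) + (11/2)·(-6−(-2))) = ½·(1 + 30 − 22) = 9/2.
[MB_2B_3] = ½·((-10/7)·(-2−(-1)) + 6·(-1−(-36/7)) + (11/2)·(-36/7−(-2))) = ½·(10/7 + 174/7 − 121/7) = 9/2, so the B_1-coordinate is (9/2)/(9/2) = 1.
[B_1MB_3] = ½·((-1)·(-36/7−(-1)) + (-10/7)·(-1−(-6)) + (11/2)·(-6−(-36/7))) = ½·(29/7 − 50/7 − 33/7) = -27/7, so the B_2-coordinate is -6/7.
[B_1B_2M] = ½·((-1)·(-2−(-36/7)) + 6·(-36/7−(-6)) + (-10/7)·(-6−(-2))) = ½·(-22/7 + 36/7 + 40/7) = 27/7, so the B_3-coordinate is 6/7.

(1, -6/7, 6/7)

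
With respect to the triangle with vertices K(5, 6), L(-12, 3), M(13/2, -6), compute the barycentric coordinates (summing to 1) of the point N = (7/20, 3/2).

Signed area of the reference triangle: [KLM] = ½·(5·(3−(-6)) + (-12)·(-6−6) + (13/2)·(6−3)) = ½·(45 + 144 + 39/2) = 417/4.
[NLM] = ½·((7/20)·(3−(-6)) + (-12)·(-6−(3/2)) + (13/2)·(3/2−3)) = ½·(63/20 + 90 − 39/4) = 417/10, so the K-coordinate is (417/10)/(417/4) = 2/5.
[KNM] = ½·(5·(3/2−(-6)) + (7/20)·(-6−6) + (13/2)·(6−(3/2))) = ½·(75/2 − 21/5 + 117/4) = 1251/40, so the L-coordinate is 3/10.
[KLN] = ½·(5·(3−(3/2)) + (-12)·(3/2−6) + (7/20)·(6−3)) = ½·(15/2 + 54 + 21/20) = 1251/40, so the M-coordinate is 3/10.

(2/5, 3/10, 3/10)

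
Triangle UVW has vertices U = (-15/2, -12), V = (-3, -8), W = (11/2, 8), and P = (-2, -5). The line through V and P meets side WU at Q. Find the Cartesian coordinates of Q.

(-1, -2)

Barycentric coordinates of P with respect to UVW: (1/4, 1/2, 1/4).
On side WU the V-coordinate is zero; dropping P's V-weight 1/2 and renormalizing the remaining 1/4 : 1/4 gives weights 1/2, 1/2 on W, U.
Q = (1/2)·(11/2, 8) + (1/2)·(-15/2, -12) = (-1, -2).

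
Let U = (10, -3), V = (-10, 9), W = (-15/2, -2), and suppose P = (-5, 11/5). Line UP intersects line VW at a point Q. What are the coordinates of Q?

(-35/4, 7/2)

Barycentric coordinates of P with respect to UVW: (1/5, 2/5, 2/5).
On side VW the U-coordinate is zero; dropping P's U-weight 1/5 and renormalizing the remaining 2/5 : 2/5 gives weights 1/2, 1/2 on V, W.
Q = (1/2)·(-10, 9) + (1/2)·(-15/2, -2) = (-35/4, 7/2).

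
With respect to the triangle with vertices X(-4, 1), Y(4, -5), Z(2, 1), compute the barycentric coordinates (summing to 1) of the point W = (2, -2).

(1/6, 1/2, 1/3)

Signed area of the reference triangle: [XYZ] = ½·((-4)·(-5−1) + 4·(1−1) + 2·(1−(-5))) = ½·(24 + 0 + 12) = 18.
[WYZ] = ½·(2·(-5−1) + 4·(1−(-2)) + 2·(-2−(-5))) = ½·(-12 + 12 + 6) = 3, so the X-coordinate is 3/18 = 1/6.
[XWZ] = ½·((-4)·(-2−1) + 2·(1−1) + 2·(1−(-2))) = ½·(12 + 0 + 6) = 9, so the Y-coordinate is 1/2.
[XYW] = ½·((-4)·(-5−(-2)) + 4·(-2−1) + 2·(1−(-5))) = ½·(12 − 12 + 12) = 6, so the Z-coordinate is 1/3.
Check: 1/6 + 1/2 + 1/3 = 1.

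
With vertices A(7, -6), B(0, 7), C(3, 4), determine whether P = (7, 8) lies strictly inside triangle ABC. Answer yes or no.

Barycentric coordinates of P: (-4/3, -28/9, 49/9).
The three coordinates are negative, negative, positive; a point is interior exactly when all three are positive.

no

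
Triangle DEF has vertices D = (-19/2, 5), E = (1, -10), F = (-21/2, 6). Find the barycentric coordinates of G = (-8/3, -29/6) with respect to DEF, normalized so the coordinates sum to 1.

Signed area of the reference triangle: [DEF] = ½·((-19/2)·(-10−6) + 1·(6−5) + (-21/2)·(5−(-10))) = ½·(152 + 1 − 315/2) = -9/4.
[GEF] = ½·((-8/3)·(-10−6) + 1·(6−(-29/6)) + (-21/2)·(-29/6−(-10))) = ½·(128/3 + 65/6 − 217/4) = -3/8, so the D-coordinate is (-3/8)/(-9/4) = 1/6.
[DGF] = ½·((-19/2)·(-29/6−6) + (-8/3)·(6−5) + (-21/2)·(5−(-29/6))) = ½·(1235/12 − 8/3 − 413/4) = -3/2, so the E-coordinate is 2/3.
[DEG] = ½·((-19/2)·(-10−(-29/6)) + 1·(-29/6−5) + (-8/3)·(5−(-10))) = ½·(589/12 − 59/6 − 40) = -3/8, so the F-coordinate is 1/6.

(1/6, 2/3, 1/6)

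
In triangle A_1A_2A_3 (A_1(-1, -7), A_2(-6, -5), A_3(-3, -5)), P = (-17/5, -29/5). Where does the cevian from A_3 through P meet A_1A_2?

Barycentric coordinates of P with respect to A_1A_2A_3: (2/5, 2/5, 1/5).
On side A_1A_2 the A_3-coordinate is zero; dropping P's A_3-weight 1/5 and renormalizing the remaining 2/5 : 2/5 gives weights 1/2, 1/2 on A_1, A_2.
Q = (1/2)·(-1, -7) + (1/2)·(-6, -5) = (-7/2, -6).

(-7/2, -6)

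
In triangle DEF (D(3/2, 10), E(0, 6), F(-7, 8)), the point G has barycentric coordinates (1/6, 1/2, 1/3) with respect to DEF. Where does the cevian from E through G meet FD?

Line EG meets FD where the E-coordinate vanishes; zeroing G's E-weight and renormalizing leaves F, D-weights 1/3 : 1/6 → (2/3, 1/3).
So H = (2/3)·F + (1/3)·D = (-25/6, 26/3).

(-25/6, 26/3)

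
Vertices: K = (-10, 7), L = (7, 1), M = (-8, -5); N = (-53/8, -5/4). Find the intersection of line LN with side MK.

(-60/7, -11/7)

Barycentric coordinates of N with respect to KLM: (1/4, 1/8, 5/8).
On side MK the L-coordinate is zero; dropping N's L-weight 1/8 and renormalizing the remaining 5/8 : 1/4 gives weights 5/7, 2/7 on M, K.
J = (5/7)·(-8, -5) + (2/7)·(-10, 7) = (-60/7, -11/7).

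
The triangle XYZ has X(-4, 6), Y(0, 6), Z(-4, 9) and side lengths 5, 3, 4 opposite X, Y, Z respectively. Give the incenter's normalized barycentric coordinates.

The incenter has barycentric coordinates proportional to the opposite side lengths: (5 : 3 : 4).
Normalizing by 5+3+4 = 12 gives (5/12, 1/4, 1/3).

(5/12, 1/4, 1/3)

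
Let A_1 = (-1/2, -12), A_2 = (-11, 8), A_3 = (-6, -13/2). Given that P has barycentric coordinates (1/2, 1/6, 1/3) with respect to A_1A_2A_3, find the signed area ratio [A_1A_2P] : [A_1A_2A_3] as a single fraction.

The signed ratio [A_1A_2P]/[A_1A_2A_3] equals the barycentric coordinate of P at vertex A_3, which is 1/3.

1/3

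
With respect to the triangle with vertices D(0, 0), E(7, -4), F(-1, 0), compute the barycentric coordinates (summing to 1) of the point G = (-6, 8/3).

Signed area of the reference triangle: [DEF] = ½·(0·(-4−0) + 7·(0−0) + (-1)·(0−(-4))) = ½·(0 + 0 − 4) = -2.
[GEF] = ½·((-6)·(-4−0) + 7·(0−(8/3)) + (-1)·(8/3−(-4))) = ½·(24 − 56/3 − 20/3) = -2/3, so the D-coordinate is (-2/3)/(-2) = 1/3.
[DGF] = ½·(0·(8/3−0) + (-6)·(0−0) + (-1)·(0−(8/3))) = ½·(0 + 0 + 8/3) = 4/3, so the E-coordinate is -2/3.
[DEG] = ½·(0·(-4−(8/3)) + 7·(8/3−0) + (-6)·(0−(-4))) = ½·(0 + 56/3 − 24) = -8/3, so the F-coordinate is 4/3.
Check: 1/3 − 2/3 + 4/3 = 1.

(1/3, -2/3, 4/3)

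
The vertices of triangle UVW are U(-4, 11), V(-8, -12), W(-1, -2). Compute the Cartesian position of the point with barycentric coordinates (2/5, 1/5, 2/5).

(-18/5, 6/5)

P = (2/5)·U + (1/5)·V + (2/5)·W.
x-coordinate: (2/5)·(-4) + (1/5)·(-8) + (2/5)·(-1) = -18/5.
y-coordinate: (2/5)·11 + (1/5)·(-12) + (2/5)·(-2) = 6/5.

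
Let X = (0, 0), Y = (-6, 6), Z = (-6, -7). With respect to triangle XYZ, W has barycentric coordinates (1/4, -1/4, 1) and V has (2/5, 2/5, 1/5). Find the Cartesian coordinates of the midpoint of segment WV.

Barycentric coordinates of the midpoint are the average: (13/40, 3/40, 3/5).
Converting: (13/40)·X + (3/40)·Y + (3/5)·Z = (-81/20, -15/4).

(-81/20, -15/4)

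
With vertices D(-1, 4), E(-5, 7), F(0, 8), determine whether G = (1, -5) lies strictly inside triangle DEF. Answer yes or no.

Barycentric coordinates of G: (66/19, -17/19, -30/19).
The three coordinates are positive, negative, negative; a point is interior exactly when all three are positive.

no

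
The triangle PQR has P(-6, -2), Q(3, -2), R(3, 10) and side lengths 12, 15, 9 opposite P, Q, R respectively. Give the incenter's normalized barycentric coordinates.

(1/3, 5/12, 1/4)

The incenter has barycentric coordinates proportional to the opposite side lengths: (12 : 15 : 9).
Normalizing by 12+15+9 = 36 gives (1/3, 5/12, 1/4).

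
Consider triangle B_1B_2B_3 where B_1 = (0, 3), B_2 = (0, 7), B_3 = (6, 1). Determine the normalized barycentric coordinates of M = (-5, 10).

Signed area of the reference triangle: [B_1B_2B_3] = ½·(0·(7−1) + 0·(1−3) + 6·(3−7)) = ½·(0 + 0 − 24) = -12.
[MB_2B_3] = ½·((-5)·(7−1) + 0·(1−10) + 6·(10−7)) = ½·(-30 + 0 + 18) = -6, so the B_1-coordinate is (-6)/(-12) = 1/2.
[B_1MB_3] = ½·(0·(10−1) + (-5)·(1−3) + 6·(3−10)) = ½·(0 + 10 − 42) = -16, so the B_2-coordinate is 4/3.
[B_1B_2M] = ½·(0·(7−10) + 0·(10−3) + (-5)·(3−7)) = ½·(0 + 0 + 20) = 10, so the B_3-coordinate is -5/6.
Check: 1/2 + 4/3 − 5/6 = 1.

(1/2, 4/3, -5/6)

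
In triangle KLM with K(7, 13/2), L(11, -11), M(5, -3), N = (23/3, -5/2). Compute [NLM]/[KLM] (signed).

[KLM] = ½·(7·(-11−(-3)) + 11·(-3−(13/2)) + 5·(13/2−(-11))) = ½·(-56 − 209/2 + 175/2) = -73/2.
[NLM] = ½·((23/3)·(-11−(-3)) + 11·(-3−(-5/2)) + 5·(-5/2−(-11))) = ½·(-184/3 − 11/2 + 85/2) = -73/6, so the ratio is (-73/6)/(-73/2) = 1/3.

1/3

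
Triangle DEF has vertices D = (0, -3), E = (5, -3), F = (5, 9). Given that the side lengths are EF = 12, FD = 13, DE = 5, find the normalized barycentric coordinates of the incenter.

The incenter has barycentric coordinates proportional to the opposite side lengths: (12 : 13 : 5).
Normalizing by 12+13+5 = 30 gives (2/5, 13/30, 1/6).

(2/5, 13/30, 1/6)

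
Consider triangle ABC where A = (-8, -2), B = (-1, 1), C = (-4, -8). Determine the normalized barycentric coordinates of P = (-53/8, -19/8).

(3/4, 1/8, 1/8)

Signed area of the reference triangle: [ABC] = ½·((-8)·(1−(-8)) + (-1)·(-8−(-2)) + (-4)·(-2−1)) = ½·(-72 + 6 + 12) = -27.
[PBC] = ½·((-53/8)·(1−(-8)) + (-1)·(-8−(-19/8)) + (-4)·(-19/8−1)) = ½·(-477/8 + 45/8 + 27/2) = -81/4, so the A-coordinate is (-81/4)/(-27) = 3/4.
[APC] = ½·((-8)·(-19/8−(-8)) + (-53/8)·(-8−(-2)) + (-4)·(-2−(-19/8))) = ½·(-45 + 159/4 − 3/2) = -27/8, so the B-coordinate is 1/8.
[ABP] = ½·((-8)·(1−(-19/8)) + (-1)·(-19/8−(-2)) + (-53/8)·(-2−1)) = ½·(-27 + 3/8 + 159/8) = -27/8, so the C-coordinate is 1/8.
Check: 3/4 + 1/8 + 1/8 = 1.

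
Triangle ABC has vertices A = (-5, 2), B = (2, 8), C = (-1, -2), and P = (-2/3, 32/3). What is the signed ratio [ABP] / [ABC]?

[ABC] = ½·((-5)·(8−(-2)) + 2·(-2−2) + (-1)·(2−8)) = ½·(-50 − 8 + 6) = -26.
[ABP] = ½·((-5)·(8−(32/3)) + 2·(32/3−2) + (-2/3)·(2−8)) = ½·(40/3 + 52/3 + 4) = 52/3, so the ratio is (52/3)/(-26) = -2/3.

-2/3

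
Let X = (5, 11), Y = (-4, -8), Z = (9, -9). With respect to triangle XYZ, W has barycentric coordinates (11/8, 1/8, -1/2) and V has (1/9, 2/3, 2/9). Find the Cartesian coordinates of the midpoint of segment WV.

(127/144, 901/144)

Barycentric coordinates of the midpoint are the average: (107/144, 19/48, -5/36).
Converting: (107/144)·X + (19/48)·Y + (-5/36)·Z = (127/144, 901/144).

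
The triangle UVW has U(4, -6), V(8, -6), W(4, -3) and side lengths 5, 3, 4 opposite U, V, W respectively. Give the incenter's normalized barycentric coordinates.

(5/12, 1/4, 1/3)

The incenter has barycentric coordinates proportional to the opposite side lengths: (5 : 3 : 4).
Normalizing by 5+3+4 = 12 gives (5/12, 1/4, 1/3).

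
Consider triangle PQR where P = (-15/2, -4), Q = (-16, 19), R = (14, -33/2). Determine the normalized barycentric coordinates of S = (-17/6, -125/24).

Signed area of the reference triangle: [PQR] = ½·((-15/2)·(19−(-33/2)) + (-16)·(-33/2−(-4)) + 14·(-4−19)) = ½·(-1065/4 + 200 − 322) = -1553/8.
[SQR] = ½·((-17/6)·(19−(-33/2)) + (-16)·(-33/2−(-125/24)) + 14·(-125/24−19)) = ½·(-1207/12 + 542/3 − 4067/12) = -1553/12, so the P-coordinate is (-1553/12)/(-1553/8) = 2/3.
[PSR] = ½·((-15/2)·(-125/24−(-33/2)) + (-17/6)·(-33/2−(-4)) + 14·(-4−(-125/24))) = ½·(-1355/16 + 425/12 + 203/12) = -1553/96, so the Q-coordinate is 1/12.
[PQS] = ½·((-15/2)·(19−(-125/24)) + (-16)·(-125/24−(-4)) + (-17/6)·(-4−19)) = ½·(-2905/16 + 58/3 + 391/6) = -1553/32, so the R-coordinate is 1/4.
Check: 2/3 + 1/12 + 1/4 = 1.

(2/3, 1/12, 1/4)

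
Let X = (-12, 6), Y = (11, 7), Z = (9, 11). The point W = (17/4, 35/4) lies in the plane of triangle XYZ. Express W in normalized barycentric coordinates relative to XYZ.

Signed area of the reference triangle: [XYZ] = ½·((-12)·(7−11) + 11·(11−6) + 9·(6−7)) = ½·(48 + 55 − 9) = 47.
[WYZ] = ½·((17/4)·(7−11) + 11·(11−(35/4)) + 9·(35/4−7)) = ½·(-17 + 99/4 + 63/4) = 47/4, so the X-coordinate is (47/4)/47 = 1/4.
[XWZ] = ½·((-12)·(35/4−11) + (17/4)·(11−6) + 9·(6−(35/4))) = ½·(27 + 85/4 − 99/4) = 47/4, so the Y-coordinate is 1/4.
[XYW] = ½·((-12)·(7−(35/4)) + 11·(35/4−6) + (17/4)·(6−7)) = ½·(21 + 121/4 − 17/4) = 47/2, so the Z-coordinate is 1/2.

(1/4, 1/4, 1/2)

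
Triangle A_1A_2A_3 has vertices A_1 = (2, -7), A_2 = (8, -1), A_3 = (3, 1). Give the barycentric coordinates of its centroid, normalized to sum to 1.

(1/3, 1/3, 1/3)

The centroid is the average of the vertices, so each weight is 1/3.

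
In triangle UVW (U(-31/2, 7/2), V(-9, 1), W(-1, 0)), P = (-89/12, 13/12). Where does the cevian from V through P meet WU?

Barycentric coordinates of P with respect to UVW: (1/6, 1/2, 1/3).
On side WU the V-coordinate is zero; dropping P's V-weight 1/2 and renormalizing the remaining 1/3 : 1/6 gives weights 2/3, 1/3 on W, U.
Q = (2/3)·(-1, 0) + (1/3)·(-31/2, 7/2) = (-35/6, 7/6).

(-35/6, 7/6)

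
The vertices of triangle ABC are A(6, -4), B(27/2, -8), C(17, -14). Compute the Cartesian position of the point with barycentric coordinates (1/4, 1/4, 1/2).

(107/8, -10)

P = (1/4)·A + (1/4)·B + (1/2)·C.
x-coordinate: (1/4)·6 + (1/4)·(27/2) + (1/2)·17 = 107/8.
y-coordinate: (1/4)·(-4) + (1/4)·(-8) + (1/2)·(-14) = -10.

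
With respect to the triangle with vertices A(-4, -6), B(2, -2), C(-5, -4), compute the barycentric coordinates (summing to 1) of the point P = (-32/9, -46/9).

Signed area of the reference triangle: [ABC] = ½·((-4)·(-2−(-4)) + 2·(-4−(-6)) + (-5)·(-6−(-2))) = ½·(-8 + 4 + 20) = 8.
[PBC] = ½·((-32/9)·(-2−(-4)) + 2·(-4−(-46/9)) + (-5)·(-46/9−(-2))) = ½·(-64/9 + 20/9 + 140/9) = 16/3, so the A-coordinate is (16/3)/8 = 2/3.
[APC] = ½·((-4)·(-46/9−(-4)) + (-32/9)·(-4−(-6)) + (-5)·(-6−(-46/9))) = ½·(40/9 − 64/9 + 40/9) = 8/9, so the B-coordinate is 1/9.
[ABP] = ½·((-4)·(-2−(-46/9)) + 2·(-46/9−(-6)) + (-32/9)·(-6−(-2))) = ½·(-112/9 + 16/9 + 128/9) = 16/9, so the C-coordinate is 2/9.

(2/3, 1/9, 2/9)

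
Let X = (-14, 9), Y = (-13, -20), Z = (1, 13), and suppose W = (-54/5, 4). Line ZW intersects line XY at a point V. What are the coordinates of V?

(-55/4, 7/4)

Barycentric coordinates of W with respect to XYZ: (3/5, 1/5, 1/5).
On side XY the Z-coordinate is zero; dropping W's Z-weight 1/5 and renormalizing the remaining 3/5 : 1/5 gives weights 3/4, 1/4 on X, Y.
V = (3/4)·(-14, 9) + (1/4)·(-13, -20) = (-55/4, 7/4).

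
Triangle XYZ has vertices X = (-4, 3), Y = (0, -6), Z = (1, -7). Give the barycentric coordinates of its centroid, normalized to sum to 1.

The centroid is the average of the vertices, so each weight is 1/3.

(1/3, 1/3, 1/3)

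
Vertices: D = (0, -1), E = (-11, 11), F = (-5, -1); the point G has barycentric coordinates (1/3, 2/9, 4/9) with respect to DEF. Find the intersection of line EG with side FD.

(-20/7, -1)

Line EG meets FD where the E-coordinate vanishes; zeroing G's E-weight and renormalizing leaves F, D-weights 4/9 : 1/3 → (4/7, 3/7).
So H = (4/7)·F + (3/7)·D = (-20/7, -1).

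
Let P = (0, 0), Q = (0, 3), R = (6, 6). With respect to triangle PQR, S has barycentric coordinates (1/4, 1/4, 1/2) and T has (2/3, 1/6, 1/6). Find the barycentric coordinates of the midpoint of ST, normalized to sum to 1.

(11/24, 5/24, 1/3)

Since both coordinate triples sum to 1, the midpoint's barycentrics are the componentwise average.
(1/4+2/3)/2 = 11/24; similarly 5/24 and 1/3.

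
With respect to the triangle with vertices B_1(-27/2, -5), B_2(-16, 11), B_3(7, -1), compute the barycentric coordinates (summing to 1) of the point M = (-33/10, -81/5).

Signed area of the reference triangle: [B_1B_2B_3] = ½·((-27/2)·(11−(-1)) + (-16)·(-1−(-5)) + 7·(-5−11)) = ½·(-162 − 64 − 112) = -169.
[MB_2B_3] = ½·((-33/10)·(11−(-1)) + (-16)·(-1−(-81/5)) + 7·(-81/5−11)) = ½·(-198/5 − 1216/5 − 952/5) = -1183/5, so the B_1-coordinate is (-1183/5)/(-169) = 7/5.
[B_1MB_3] = ½·((-27/2)·(-81/5−(-1)) + (-33/10)·(-1−(-5)) + 7·(-5−(-81/5))) = ½·(1026/5 − 66/5 + 392/5) = 676/5, so the B_2-coordinate is -4/5.
[B_1B_2M] = ½·((-27/2)·(11−(-81/5)) + (-16)·(-81/5−(-5)) + (-33/10)·(-5−11)) = ½·(-1836/5 + 896/5 + 264/5) = -338/5, so the B_3-coordinate is 2/5.
Check: 7/5 − 4/5 + 2/5 = 1.

(7/5, -4/5, 2/5)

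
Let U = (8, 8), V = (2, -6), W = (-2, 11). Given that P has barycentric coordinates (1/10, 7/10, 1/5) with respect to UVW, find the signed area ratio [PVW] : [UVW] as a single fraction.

The signed ratio [PVW]/[UVW] equals the barycentric coordinate of P at vertex U, which is 1/10.

1/10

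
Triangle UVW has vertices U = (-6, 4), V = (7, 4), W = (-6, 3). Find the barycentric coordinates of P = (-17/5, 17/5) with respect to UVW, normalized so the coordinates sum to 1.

Signed area of the reference triangle: [UVW] = ½·((-6)·(4−3) + 7·(3−4) + (-6)·(4−4)) = ½·(-6 − 7 + 0) = -13/2.
[PVW] = ½·((-17/5)·(4−3) + 7·(3−(17/5)) + (-6)·(17/5−4)) = ½·(-17/5 − 14/5 + 18/5) = -13/10, so the U-coordinate is (-13/10)/(-13/2) = 1/5.
[UPW] = ½·((-6)·(17/5−3) + (-17/5)·(3−4) + (-6)·(4−(17/5))) = ½·(-12/5 + 17/5 − 18/5) = -13/10, so the V-coordinate is 1/5.
[UVP] = ½·((-6)·(4−(17/5)) + 7·(17/5−4) + (-17/5)·(4−4)) = ½·(-18/5 − 21/5 + 0) = -39/10, so the W-coordinate is 3/5.
Check: 1/5 + 1/5 + 3/5 = 1.

(1/5, 1/5, 3/5)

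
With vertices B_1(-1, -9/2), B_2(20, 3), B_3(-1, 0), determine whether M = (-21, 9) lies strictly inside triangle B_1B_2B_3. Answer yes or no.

Barycentric coordinates of M: (-166/63, -20/21, 289/63).
The three coordinates are negative, negative, positive; a point is interior exactly when all three are positive.

no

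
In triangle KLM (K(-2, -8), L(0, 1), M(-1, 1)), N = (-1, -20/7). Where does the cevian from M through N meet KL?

(-1, -7/2)

Barycentric coordinates of N with respect to KLM: (3/7, 3/7, 1/7).
On side KL the M-coordinate is zero; dropping N's M-weight 1/7 and renormalizing the remaining 3/7 : 3/7 gives weights 1/2, 1/2 on K, L.
J = (1/2)·(-2, -8) + (1/2)·(0, 1) = (-1, -7/2).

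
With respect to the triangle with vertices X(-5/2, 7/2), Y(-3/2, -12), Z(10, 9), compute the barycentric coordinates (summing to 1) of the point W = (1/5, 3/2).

(3/5, 1/5, 1/5)

Signed area of the reference triangle: [XYZ] = ½·((-5/2)·(-12−9) + (-3/2)·(9−(7/2)) + 10·(7/2−(-12))) = ½·(105/2 − 33/4 + 155) = 797/8.
[WYZ] = ½·((1/5)·(-12−9) + (-3/2)·(9−(3/2)) + 10·(3/2−(-12))) = ½·(-21/5 − 45/4 + 135) = 2391/40, so the X-coordinate is (2391/40)/(797/8) = 3/5.
[XWZ] = ½·((-5/2)·(3/2−9) + (1/5)·(9−(7/2)) + 10·(7/2−(3/2))) = ½·(75/4 + 11/10 + 20) = 797/40, so the Y-coordinate is 1/5.
[XYW] = ½·((-5/2)·(-12−(3/2)) + (-3/2)·(3/2−(7/2)) + (1/5)·(7/2−(-12))) = ½·(135/4 + 3 + 31/10) = 797/40, so the Z-coordinate is 1/5.
Check: 3/5 + 1/5 + 1/5 = 1.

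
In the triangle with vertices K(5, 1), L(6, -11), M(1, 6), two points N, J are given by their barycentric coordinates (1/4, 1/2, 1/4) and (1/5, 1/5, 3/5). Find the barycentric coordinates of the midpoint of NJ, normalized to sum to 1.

(9/40, 7/20, 17/40)

Since both coordinate triples sum to 1, the midpoint's barycentrics are the componentwise average.
(1/4+1/5)/2 = 9/40; similarly 7/20 and 17/40.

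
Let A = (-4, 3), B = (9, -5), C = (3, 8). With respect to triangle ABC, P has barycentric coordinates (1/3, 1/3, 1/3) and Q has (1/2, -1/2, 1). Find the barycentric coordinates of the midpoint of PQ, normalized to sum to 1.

(5/12, -1/12, 2/3)

Since both coordinate triples sum to 1, the midpoint's barycentrics are the componentwise average.
(1/3+1/2)/2 = 5/12; similarly -1/12 and 2/3.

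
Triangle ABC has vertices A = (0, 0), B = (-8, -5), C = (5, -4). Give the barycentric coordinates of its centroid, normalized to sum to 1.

(1/3, 1/3, 1/3)

The centroid is the average of the vertices, so each weight is 1/3.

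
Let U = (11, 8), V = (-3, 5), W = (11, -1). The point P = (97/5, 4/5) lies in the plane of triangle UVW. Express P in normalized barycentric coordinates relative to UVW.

(3/5, -3/5, 1)

Signed area of the reference triangle: [UVW] = ½·(11·(5−(-1)) + (-3)·(-1−8) + 11·(8−5)) = ½·(66 + 27 + 33) = 63.
[PVW] = ½·((97/5)·(5−(-1)) + (-3)·(-1−(4/5)) + 11·(4/5−5)) = ½·(582/5 + 27/5 − 231/5) = 189/5, so the U-coordinate is (189/5)/63 = 3/5.
[UPW] = ½·(11·(4/5−(-1)) + (97/5)·(-1−8) + 11·(8−(4/5))) = ½·(99/5 − 873/5 + 396/5) = -189/5, so the V-coordinate is -3/5.
[UVP] = ½·(11·(5−(4/5)) + (-3)·(4/5−8) + (97/5)·(8−5)) = ½·(231/5 + 108/5 + 291/5) = 63, so the W-coordinate is 1.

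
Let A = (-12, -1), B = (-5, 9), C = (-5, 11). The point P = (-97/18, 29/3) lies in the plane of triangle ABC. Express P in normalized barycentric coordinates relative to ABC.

Signed area of the reference triangle: [ABC] = ½·((-12)·(9−11) + (-5)·(11−(-1)) + (-5)·(-1−9)) = ½·(24 − 60 + 50) = 7.
[PBC] = ½·((-97/18)·(9−11) + (-5)·(11−(29/3)) + (-5)·(29/3−9)) = ½·(97/9 − 20/3 − 10/3) = 7/18, so the A-coordinate is (7/18)/7 = 1/18.
[APC] = ½·((-12)·(29/3−11) + (-97/18)·(11−(-1)) + (-5)·(-1−(29/3))) = ½·(16 − 194/3 + 160/3) = 7/3, so the B-coordinate is 1/3.
[ABP] = ½·((-12)·(9−(29/3)) + (-5)·(29/3−(-1)) + (-97/18)·(-1−9)) = ½·(8 − 160/3 + 485/9) = 77/18, so the C-coordinate is 11/18.
Check: 1/18 + 1/3 + 11/18 = 1.

(1/18, 1/3, 11/18)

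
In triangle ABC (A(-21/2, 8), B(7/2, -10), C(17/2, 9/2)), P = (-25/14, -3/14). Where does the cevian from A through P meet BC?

(19/4, -51/8)

Barycentric coordinates of P with respect to ABC: (3/7, 3/7, 1/7).
On side BC the A-coordinate is zero; dropping P's A-weight 3/7 and renormalizing the remaining 3/7 : 1/7 gives weights 3/4, 1/4 on B, C.
Q = (3/4)·(7/2, -10) + (1/4)·(17/2, 9/2) = (19/4, -51/8).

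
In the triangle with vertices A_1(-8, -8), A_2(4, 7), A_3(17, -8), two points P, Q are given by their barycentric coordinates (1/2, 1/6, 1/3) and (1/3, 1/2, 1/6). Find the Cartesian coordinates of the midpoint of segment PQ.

(9/4, -3)

Barycentric coordinates of the midpoint are the average: (5/12, 1/3, 1/4).
Converting: (5/12)·A_1 + (1/3)·A_2 + (1/4)·A_3 = (9/4, -3).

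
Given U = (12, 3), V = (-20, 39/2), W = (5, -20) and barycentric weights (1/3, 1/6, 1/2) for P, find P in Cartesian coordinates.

(19/6, -23/4)

P = (1/3)·U + (1/6)·V + (1/2)·W.
x-coordinate: (1/3)·12 + (1/6)·(-20) + (1/2)·5 = 19/6.
y-coordinate: (1/3)·3 + (1/6)·(39/2) + (1/2)·(-20) = -23/4.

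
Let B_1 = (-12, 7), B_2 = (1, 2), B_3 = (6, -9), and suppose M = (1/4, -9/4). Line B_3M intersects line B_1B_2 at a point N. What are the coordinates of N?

Barycentric coordinates of M with respect to B_1B_2B_3: (1/4, 1/4, 1/2).
On side B_1B_2 the B_3-coordinate is zero; dropping M's B_3-weight 1/2 and renormalizing the remaining 1/4 : 1/4 gives weights 1/2, 1/2 on B_1, B_2.
N = (1/2)·(-12, 7) + (1/2)·(1, 2) = (-11/2, 9/2).

(-11/2, 9/2)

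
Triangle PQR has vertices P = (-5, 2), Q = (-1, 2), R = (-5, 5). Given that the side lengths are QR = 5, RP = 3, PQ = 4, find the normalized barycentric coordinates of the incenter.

(5/12, 1/4, 1/3)

The incenter has barycentric coordinates proportional to the opposite side lengths: (5 : 3 : 4).
Normalizing by 5+3+4 = 12 gives (5/12, 1/4, 1/3).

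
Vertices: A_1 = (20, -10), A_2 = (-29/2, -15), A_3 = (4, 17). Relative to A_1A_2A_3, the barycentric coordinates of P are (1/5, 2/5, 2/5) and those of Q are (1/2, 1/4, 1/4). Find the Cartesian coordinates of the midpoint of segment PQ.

Barycentric coordinates of the midpoint are the average: (7/20, 13/40, 13/40).
Converting: (7/20)·A_1 + (13/40)·A_2 + (13/40)·A_3 = (287/80, -57/20).

(287/80, -57/20)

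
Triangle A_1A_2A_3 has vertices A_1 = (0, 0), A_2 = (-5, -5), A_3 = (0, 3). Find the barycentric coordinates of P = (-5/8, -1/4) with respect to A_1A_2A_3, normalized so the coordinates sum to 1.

(3/4, 1/8, 1/8)

Signed area of the reference triangle: [A_1A_2A_3] = ½·(0·(-5−3) + (-5)·(3−0) + 0·(0−(-5))) = ½·(0 − 15 + 0) = -15/2.
[PA_2A_3] = ½·((-5/8)·(-5−3) + (-5)·(3−(-1/4)) + 0·(-1/4−(-5))) = ½·(5 − 65/4 + 0) = -45/8, so the A_1-coordinate is (-45/8)/(-15/2) = 3/4.
[A_1PA_3] = ½·(0·(-1/4−3) + (-5/8)·(3−0) + 0·(0−(-1/4))) = ½·(0 − 15/8 + 0) = -15/16, so the A_2-coordinate is 1/8.
[A_1A_2P] = ½·(0·(-5−(-1/4)) + (-5)·(-1/4−0) + (-5/8)·(0−(-5))) = ½·(0 + 5/4 − 25/8) = -15/16, so the A_3-coordinate is 1/8.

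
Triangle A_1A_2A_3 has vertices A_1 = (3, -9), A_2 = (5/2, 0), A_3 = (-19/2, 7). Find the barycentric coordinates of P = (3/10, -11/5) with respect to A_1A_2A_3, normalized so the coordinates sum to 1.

(2/5, 2/5, 1/5)

Signed area of the reference triangle: [A_1A_2A_3] = ½·(3·(0−7) + (5/2)·(7−(-9)) + (-19/2)·(-9−0)) = ½·(-21 + 40 + 171/2) = 209/4.
[PA_2A_3] = ½·((3/10)·(0−7) + (5/2)·(7−(-11/5)) + (-19/2)·(-11/5−0)) = ½·(-21/10 + 23 + 209/10) = 209/10, so the A_1-coordinate is (209/10)/(209/4) = 2/5.
[A_1PA_3] = ½·(3·(-11/5−7) + (3/10)·(7−(-9)) + (-19/2)·(-9−(-11/5))) = ½·(-138/5 + 24/5 + 323/5) = 209/10, so the A_2-coordinate is 2/5.
[A_1A_2P] = ½·(3·(0−(-11/5)) + (5/2)·(-11/5−(-9)) + (3/10)·(-9−0)) = ½·(33/5 + 17 − 27/10) = 209/20, so the A_3-coordinate is 1/5.
Check: 2/5 + 2/5 + 1/5 = 1.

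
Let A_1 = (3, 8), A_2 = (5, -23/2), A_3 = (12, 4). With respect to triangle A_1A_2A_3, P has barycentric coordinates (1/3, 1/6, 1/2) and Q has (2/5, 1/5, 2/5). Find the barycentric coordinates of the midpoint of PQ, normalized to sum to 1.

Since both coordinate triples sum to 1, the midpoint's barycentrics are the componentwise average.
(1/3+2/5)/2 = 11/30; similarly 11/60 and 9/20.

(11/30, 11/60, 9/20)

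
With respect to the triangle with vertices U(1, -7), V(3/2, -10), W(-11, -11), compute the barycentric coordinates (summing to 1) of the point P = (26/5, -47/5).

(1/10, 6/5, -3/10)

Signed area of the reference triangle: [UVW] = ½·(1·(-10−(-11)) + (3/2)·(-11−(-7)) + (-11)·(-7−(-10))) = ½·(1 − 6 − 33) = -19.
[PVW] = ½·((26/5)·(-10−(-11)) + (3/2)·(-11−(-47/5)) + (-11)·(-47/5−(-10))) = ½·(26/5 − 12/5 − 33/5) = -19/10, so the U-coordinate is (-19/10)/(-19) = 1/10.
[UPW] = ½·(1·(-47/5−(-11)) + (26/5)·(-11−(-7)) + (-11)·(-7−(-47/5))) = ½·(8/5 − 104/5 − 132/5) = -114/5, so the V-coordinate is 6/5.
[UVP] = ½·(1·(-10−(-47/5)) + (3/2)·(-47/5−(-7)) + (26/5)·(-7−(-10))) = ½·(-3/5 − 18/5 + 78/5) = 57/10, so the W-coordinate is -3/10.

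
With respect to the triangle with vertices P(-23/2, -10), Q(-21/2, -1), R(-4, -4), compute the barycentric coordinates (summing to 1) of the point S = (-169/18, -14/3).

(1/3, 4/9, 2/9)

Signed area of the reference triangle: [PQR] = ½·((-23/2)·(-1−(-4)) + (-21/2)·(-4−(-10)) + (-4)·(-10−(-1))) = ½·(-69/2 − 63 + 36) = -123/4.
[SQR] = ½·((-169/18)·(-1−(-4)) + (-21/2)·(-4−(-14/3)) + (-4)·(-14/3−(-1))) = ½·(-169/6 − 7 + 44/3) = -41/4, so the P-coordinate is (-41/4)/(-123/4) = 1/3.
[PSR] = ½·((-23/2)·(-14/3−(-4)) + (-169/18)·(-4−(-10)) + (-4)·(-10−(-14/3))) = ½·(23/3 − 169/3 + 64/3) = -41/3, so the Q-coordinate is 4/9.
[PQS] = ½·((-23/2)·(-1−(-14/3)) + (-21/2)·(-14/3−(-10)) + (-169/18)·(-10−(-1))) = ½·(-253/6 − 56 + 169/2) = -41/6, so the R-coordinate is 2/9.
Check: 1/3 + 4/9 + 2/9 = 1.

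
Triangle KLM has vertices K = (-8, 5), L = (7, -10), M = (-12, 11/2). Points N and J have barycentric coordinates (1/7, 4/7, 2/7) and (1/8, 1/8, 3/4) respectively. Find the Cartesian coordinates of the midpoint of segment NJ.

(-543/112, 1/28)

Barycentric coordinates of the midpoint are the average: (15/112, 39/112, 29/56).
Converting: (15/112)·K + (39/112)·L + (29/56)·M = (-543/112, 1/28).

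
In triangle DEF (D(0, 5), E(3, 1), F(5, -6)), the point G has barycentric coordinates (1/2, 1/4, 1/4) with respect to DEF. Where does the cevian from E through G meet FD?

(5/3, 4/3)

Line EG meets FD where the E-coordinate vanishes; zeroing G's E-weight and renormalizing leaves F, D-weights 1/4 : 1/2 → (1/3, 2/3).
So H = (1/3)·F + (2/3)·D = (5/3, 4/3).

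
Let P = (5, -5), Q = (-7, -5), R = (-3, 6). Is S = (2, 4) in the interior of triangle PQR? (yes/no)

Barycentric coordinates of S: (21/44, -13/44, 9/11).
The three coordinates are positive, negative, positive; a point is interior exactly when all three are positive.

no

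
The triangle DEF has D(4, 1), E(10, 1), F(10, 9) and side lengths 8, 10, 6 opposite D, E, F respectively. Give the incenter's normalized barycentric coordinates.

The incenter has barycentric coordinates proportional to the opposite side lengths: (8 : 10 : 6).
Normalizing by 8+10+6 = 24 gives (1/3, 5/12, 1/4).

(1/3, 5/12, 1/4)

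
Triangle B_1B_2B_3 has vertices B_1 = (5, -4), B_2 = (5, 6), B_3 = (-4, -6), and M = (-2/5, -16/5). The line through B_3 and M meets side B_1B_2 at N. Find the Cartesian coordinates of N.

Barycentric coordinates of M with respect to B_1B_2B_3: (1/5, 1/5, 3/5).
On side B_1B_2 the B_3-coordinate is zero; dropping M's B_3-weight 3/5 and renormalizing the remaining 1/5 : 1/5 gives weights 1/2, 1/2 on B_1, B_2.
N = (1/2)·(5, -4) + (1/2)·(5, 6) = (5, 1).

(5, 1)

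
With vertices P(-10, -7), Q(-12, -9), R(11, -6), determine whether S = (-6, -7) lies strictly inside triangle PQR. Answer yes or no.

Barycentric coordinates of S: (7/10, 1/10, 1/5).
The three coordinates are positive, positive, positive; a point is interior exactly when all three are positive.

yes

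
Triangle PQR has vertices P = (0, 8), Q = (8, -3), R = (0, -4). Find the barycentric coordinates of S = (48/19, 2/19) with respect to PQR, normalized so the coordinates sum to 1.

Signed area of the reference triangle: [PQR] = ½·(0·(-3−(-4)) + 8·(-4−8) + 0·(8−(-3))) = ½·(0 − 96 + 0) = -48.
[SQR] = ½·((48/19)·(-3−(-4)) + 8·(-4−(2/19)) + 0·(2/19−(-3))) = ½·(48/19 − 624/19 + 0) = -288/19, so the P-coordinate is (-288/19)/(-48) = 6/19.
[PSR] = ½·(0·(2/19−(-4)) + (48/19)·(-4−8) + 0·(8−(2/19))) = ½·(0 − 576/19 + 0) = -288/19, so the Q-coordinate is 6/19.
[PQS] = ½·(0·(-3−(2/19)) + 8·(2/19−8) + (48/19)·(8−(-3))) = ½·(0 − 1200/19 + 528/19) = -336/19, so the R-coordinate is 7/19.
Check: 6/19 + 6/19 + 7/19 = 1.

(6/19, 6/19, 7/19)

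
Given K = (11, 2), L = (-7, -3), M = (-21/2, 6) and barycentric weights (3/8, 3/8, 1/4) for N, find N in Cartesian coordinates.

(-9/8, 9/8)

N = (3/8)·K + (3/8)·L + (1/4)·M.
x-coordinate: (3/8)·11 + (3/8)·(-7) + (1/4)·(-21/2) = -9/8.
y-coordinate: (3/8)·2 + (3/8)·(-3) + (1/4)·6 = 9/8.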